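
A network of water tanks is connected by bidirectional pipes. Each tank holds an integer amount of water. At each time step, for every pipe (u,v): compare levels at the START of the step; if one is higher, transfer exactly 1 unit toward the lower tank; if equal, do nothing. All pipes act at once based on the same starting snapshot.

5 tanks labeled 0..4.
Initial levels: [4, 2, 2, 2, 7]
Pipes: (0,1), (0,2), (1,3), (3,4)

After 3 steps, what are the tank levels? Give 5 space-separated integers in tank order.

Answer: 2 4 3 4 4

Derivation:
Step 1: flows [0->1,0->2,1=3,4->3] -> levels [2 3 3 3 6]
Step 2: flows [1->0,2->0,1=3,4->3] -> levels [4 2 2 4 5]
Step 3: flows [0->1,0->2,3->1,4->3] -> levels [2 4 3 4 4]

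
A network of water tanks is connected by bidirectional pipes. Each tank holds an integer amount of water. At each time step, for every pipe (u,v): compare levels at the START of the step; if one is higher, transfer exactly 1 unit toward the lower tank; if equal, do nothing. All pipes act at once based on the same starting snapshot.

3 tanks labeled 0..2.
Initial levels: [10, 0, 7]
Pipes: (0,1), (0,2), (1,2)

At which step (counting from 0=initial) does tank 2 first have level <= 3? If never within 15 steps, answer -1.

Answer: -1

Derivation:
Step 1: flows [0->1,0->2,2->1] -> levels [8 2 7]
Step 2: flows [0->1,0->2,2->1] -> levels [6 4 7]
Step 3: flows [0->1,2->0,2->1] -> levels [6 6 5]
Step 4: flows [0=1,0->2,1->2] -> levels [5 5 7]
Step 5: flows [0=1,2->0,2->1] -> levels [6 6 5]
  -> period-2 cycle (repeats step 3); tank 2 never drops to <=3
Tank 2 never reaches <=3 within 15 steps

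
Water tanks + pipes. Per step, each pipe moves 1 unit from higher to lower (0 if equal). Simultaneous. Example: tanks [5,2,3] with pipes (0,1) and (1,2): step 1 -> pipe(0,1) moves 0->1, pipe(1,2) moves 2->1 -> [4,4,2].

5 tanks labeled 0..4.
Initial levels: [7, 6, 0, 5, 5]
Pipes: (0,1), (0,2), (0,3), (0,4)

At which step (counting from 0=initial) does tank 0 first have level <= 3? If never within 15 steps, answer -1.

Answer: 1

Derivation:
Step 1: flows [0->1,0->2,0->3,0->4] -> levels [3 7 1 6 6]
Tank 0 first reaches <=3 at step 1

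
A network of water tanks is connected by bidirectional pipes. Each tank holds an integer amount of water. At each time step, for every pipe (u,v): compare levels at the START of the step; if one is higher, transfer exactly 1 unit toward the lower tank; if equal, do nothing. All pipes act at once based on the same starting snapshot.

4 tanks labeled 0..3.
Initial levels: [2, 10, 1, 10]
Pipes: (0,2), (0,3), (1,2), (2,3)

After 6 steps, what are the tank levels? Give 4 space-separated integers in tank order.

Answer: 5 5 7 6

Derivation:
Step 1: flows [0->2,3->0,1->2,3->2] -> levels [2 9 4 8]
Step 2: flows [2->0,3->0,1->2,3->2] -> levels [4 8 5 6]
Step 3: flows [2->0,3->0,1->2,3->2] -> levels [6 7 6 4]
Step 4: flows [0=2,0->3,1->2,2->3] -> levels [5 6 6 6]
Step 5: flows [2->0,3->0,1=2,2=3] -> levels [7 6 5 5]
Step 6: flows [0->2,0->3,1->2,2=3] -> levels [5 5 7 6]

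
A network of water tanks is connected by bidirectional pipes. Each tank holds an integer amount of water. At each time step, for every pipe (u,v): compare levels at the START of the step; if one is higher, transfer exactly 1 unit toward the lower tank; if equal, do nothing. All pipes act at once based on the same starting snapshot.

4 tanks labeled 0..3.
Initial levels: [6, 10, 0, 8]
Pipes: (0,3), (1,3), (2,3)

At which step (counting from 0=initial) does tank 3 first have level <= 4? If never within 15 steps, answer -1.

Step 1: flows [3->0,1->3,3->2] -> levels [7 9 1 7]
Step 2: flows [0=3,1->3,3->2] -> levels [7 8 2 7]
Step 3: flows [0=3,1->3,3->2] -> levels [7 7 3 7]
Step 4: flows [0=3,1=3,3->2] -> levels [7 7 4 6]
Step 5: flows [0->3,1->3,3->2] -> levels [6 6 5 7]
Step 6: flows [3->0,3->1,3->2] -> levels [7 7 6 4]
Tank 3 first reaches <=4 at step 6

Answer: 6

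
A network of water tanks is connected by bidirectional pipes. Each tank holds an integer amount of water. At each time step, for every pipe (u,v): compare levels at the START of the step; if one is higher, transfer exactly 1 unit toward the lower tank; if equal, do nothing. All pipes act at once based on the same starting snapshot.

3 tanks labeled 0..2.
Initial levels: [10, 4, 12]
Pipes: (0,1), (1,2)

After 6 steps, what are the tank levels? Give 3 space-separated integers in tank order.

Step 1: flows [0->1,2->1] -> levels [9 6 11]
Step 2: flows [0->1,2->1] -> levels [8 8 10]
Step 3: flows [0=1,2->1] -> levels [8 9 9]
Step 4: flows [1->0,1=2] -> levels [9 8 9]
Step 5: flows [0->1,2->1] -> levels [8 10 8]
Step 6: flows [1->0,1->2] -> levels [9 8 9]

Answer: 9 8 9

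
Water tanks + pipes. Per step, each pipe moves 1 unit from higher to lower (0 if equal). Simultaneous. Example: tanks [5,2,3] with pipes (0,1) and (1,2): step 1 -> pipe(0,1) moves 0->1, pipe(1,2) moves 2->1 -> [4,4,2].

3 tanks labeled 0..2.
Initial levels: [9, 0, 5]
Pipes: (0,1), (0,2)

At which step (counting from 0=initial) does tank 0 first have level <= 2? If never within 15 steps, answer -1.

Answer: -1

Derivation:
Step 1: flows [0->1,0->2] -> levels [7 1 6]
Step 2: flows [0->1,0->2] -> levels [5 2 7]
Step 3: flows [0->1,2->0] -> levels [5 3 6]
Step 4: flows [0->1,2->0] -> levels [5 4 5]
Step 5: flows [0->1,0=2] -> levels [4 5 5]
Step 6: flows [1->0,2->0] -> levels [6 4 4]
Step 7: flows [0->1,0->2] -> levels [4 5 5]
  -> period-2 cycle (repeats step 5); tank 0 never drops to <=2
Tank 0 never reaches <=2 within 15 steps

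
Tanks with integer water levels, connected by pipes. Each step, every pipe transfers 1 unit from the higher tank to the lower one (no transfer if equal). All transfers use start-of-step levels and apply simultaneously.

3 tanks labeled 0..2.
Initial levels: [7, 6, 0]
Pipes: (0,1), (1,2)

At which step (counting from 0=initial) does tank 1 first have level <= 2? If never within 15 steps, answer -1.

Step 1: flows [0->1,1->2] -> levels [6 6 1]
Step 2: flows [0=1,1->2] -> levels [6 5 2]
Step 3: flows [0->1,1->2] -> levels [5 5 3]
Step 4: flows [0=1,1->2] -> levels [5 4 4]
Step 5: flows [0->1,1=2] -> levels [4 5 4]
Step 6: flows [1->0,1->2] -> levels [5 3 5]
Step 7: flows [0->1,2->1] -> levels [4 5 4]
  -> period-2 cycle (repeats step 5); tank 1 never drops to <=2
Tank 1 never reaches <=2 within 15 steps

Answer: -1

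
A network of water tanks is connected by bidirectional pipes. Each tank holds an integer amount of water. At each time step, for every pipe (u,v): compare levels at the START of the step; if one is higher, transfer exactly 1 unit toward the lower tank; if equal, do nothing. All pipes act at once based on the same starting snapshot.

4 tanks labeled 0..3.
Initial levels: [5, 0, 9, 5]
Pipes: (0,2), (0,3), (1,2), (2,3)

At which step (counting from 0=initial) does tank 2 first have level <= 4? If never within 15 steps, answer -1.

Step 1: flows [2->0,0=3,2->1,2->3] -> levels [6 1 6 6]
Step 2: flows [0=2,0=3,2->1,2=3] -> levels [6 2 5 6]
Step 3: flows [0->2,0=3,2->1,3->2] -> levels [5 3 6 5]
Step 4: flows [2->0,0=3,2->1,2->3] -> levels [6 4 3 6]
Tank 2 first reaches <=4 at step 4

Answer: 4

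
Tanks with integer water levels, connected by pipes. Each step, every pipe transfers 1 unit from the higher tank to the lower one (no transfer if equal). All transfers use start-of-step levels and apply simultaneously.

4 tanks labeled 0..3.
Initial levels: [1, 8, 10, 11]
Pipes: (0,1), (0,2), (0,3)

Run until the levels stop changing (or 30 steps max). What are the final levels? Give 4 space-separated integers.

Step 1: flows [1->0,2->0,3->0] -> levels [4 7 9 10]
Step 2: flows [1->0,2->0,3->0] -> levels [7 6 8 9]
Step 3: flows [0->1,2->0,3->0] -> levels [8 7 7 8]
Step 4: flows [0->1,0->2,0=3] -> levels [6 8 8 8]
Step 5: flows [1->0,2->0,3->0] -> levels [9 7 7 7]
Step 6: flows [0->1,0->2,0->3] -> levels [6 8 8 8]
  -> period-2 cycle: step 6 state = step 4 state; never stabilizes
  -> state at step 30: (30-4) mod 2 = 0, same as step 4 -> [6 8 8 8]

Answer: 6 8 8 8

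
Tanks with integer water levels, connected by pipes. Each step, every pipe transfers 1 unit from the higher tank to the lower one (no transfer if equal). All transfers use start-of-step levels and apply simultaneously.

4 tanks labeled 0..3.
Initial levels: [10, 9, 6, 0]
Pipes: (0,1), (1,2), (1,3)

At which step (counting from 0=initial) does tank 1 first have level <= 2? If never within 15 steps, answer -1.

Answer: -1

Derivation:
Step 1: flows [0->1,1->2,1->3] -> levels [9 8 7 1]
Step 2: flows [0->1,1->2,1->3] -> levels [8 7 8 2]
Step 3: flows [0->1,2->1,1->3] -> levels [7 8 7 3]
Step 4: flows [1->0,1->2,1->3] -> levels [8 5 8 4]
Step 5: flows [0->1,2->1,1->3] -> levels [7 6 7 5]
Step 6: flows [0->1,2->1,1->3] -> levels [6 7 6 6]
Step 7: flows [1->0,1->2,1->3] -> levels [7 4 7 7]
Step 8: flows [0->1,2->1,3->1] -> levels [6 7 6 6]
  -> period-2 cycle (repeats step 6); tank 1 never drops to <=2
Tank 1 never reaches <=2 within 15 steps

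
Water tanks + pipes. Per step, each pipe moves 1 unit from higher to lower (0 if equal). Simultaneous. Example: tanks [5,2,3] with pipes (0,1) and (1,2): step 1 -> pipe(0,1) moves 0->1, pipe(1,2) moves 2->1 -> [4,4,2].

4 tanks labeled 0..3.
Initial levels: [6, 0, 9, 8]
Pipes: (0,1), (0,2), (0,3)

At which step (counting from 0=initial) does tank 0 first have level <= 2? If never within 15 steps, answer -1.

Step 1: flows [0->1,2->0,3->0] -> levels [7 1 8 7]
Step 2: flows [0->1,2->0,0=3] -> levels [7 2 7 7]
Step 3: flows [0->1,0=2,0=3] -> levels [6 3 7 7]
Step 4: flows [0->1,2->0,3->0] -> levels [7 4 6 6]
Step 5: flows [0->1,0->2,0->3] -> levels [4 5 7 7]
Step 6: flows [1->0,2->0,3->0] -> levels [7 4 6 6]
  -> period-2 cycle (repeats step 4); tank 0 never drops to <=2
Tank 0 never reaches <=2 within 15 steps

Answer: -1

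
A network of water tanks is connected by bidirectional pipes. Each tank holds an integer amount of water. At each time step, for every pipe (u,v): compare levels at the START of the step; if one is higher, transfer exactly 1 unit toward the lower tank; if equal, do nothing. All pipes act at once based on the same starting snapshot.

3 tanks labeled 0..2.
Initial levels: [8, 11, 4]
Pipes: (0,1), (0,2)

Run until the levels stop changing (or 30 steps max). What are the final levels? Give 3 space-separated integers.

Answer: 7 8 8

Derivation:
Step 1: flows [1->0,0->2] -> levels [8 10 5]
Step 2: flows [1->0,0->2] -> levels [8 9 6]
Step 3: flows [1->0,0->2] -> levels [8 8 7]
Step 4: flows [0=1,0->2] -> levels [7 8 8]
Step 5: flows [1->0,2->0] -> levels [9 7 7]
Step 6: flows [0->1,0->2] -> levels [7 8 8]
  -> period-2 cycle: step 6 state = step 4 state; never stabilizes
  -> state at step 30: (30-4) mod 2 = 0, same as step 4 -> [7 8 8]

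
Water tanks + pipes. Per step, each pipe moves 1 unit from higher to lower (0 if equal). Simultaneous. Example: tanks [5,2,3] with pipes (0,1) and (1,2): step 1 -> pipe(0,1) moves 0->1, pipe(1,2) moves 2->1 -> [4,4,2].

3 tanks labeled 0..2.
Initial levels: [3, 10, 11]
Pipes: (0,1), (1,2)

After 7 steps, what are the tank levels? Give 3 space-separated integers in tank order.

Answer: 8 8 8

Derivation:
Step 1: flows [1->0,2->1] -> levels [4 10 10]
Step 2: flows [1->0,1=2] -> levels [5 9 10]
Step 3: flows [1->0,2->1] -> levels [6 9 9]
Step 4: flows [1->0,1=2] -> levels [7 8 9]
Step 5: flows [1->0,2->1] -> levels [8 8 8]
Step 6: flows [0=1,1=2] -> levels [8 8 8]
  -> stable; steps 7..7 unchanged -> [8 8 8]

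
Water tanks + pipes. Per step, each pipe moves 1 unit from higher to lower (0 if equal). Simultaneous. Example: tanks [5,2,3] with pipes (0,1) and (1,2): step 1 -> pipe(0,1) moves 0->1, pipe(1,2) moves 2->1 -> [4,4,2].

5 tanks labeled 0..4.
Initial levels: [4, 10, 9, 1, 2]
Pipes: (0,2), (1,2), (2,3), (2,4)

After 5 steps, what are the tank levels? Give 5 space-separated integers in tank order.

Step 1: flows [2->0,1->2,2->3,2->4] -> levels [5 9 7 2 3]
Step 2: flows [2->0,1->2,2->3,2->4] -> levels [6 8 5 3 4]
Step 3: flows [0->2,1->2,2->3,2->4] -> levels [5 7 5 4 5]
Step 4: flows [0=2,1->2,2->3,2=4] -> levels [5 6 5 5 5]
Step 5: flows [0=2,1->2,2=3,2=4] -> levels [5 5 6 5 5]

Answer: 5 5 6 5 5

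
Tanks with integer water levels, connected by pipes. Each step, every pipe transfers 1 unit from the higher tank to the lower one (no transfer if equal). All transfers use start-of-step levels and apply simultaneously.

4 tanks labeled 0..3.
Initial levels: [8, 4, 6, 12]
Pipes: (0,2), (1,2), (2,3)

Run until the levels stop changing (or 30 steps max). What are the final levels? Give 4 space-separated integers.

Step 1: flows [0->2,2->1,3->2] -> levels [7 5 7 11]
Step 2: flows [0=2,2->1,3->2] -> levels [7 6 7 10]
Step 3: flows [0=2,2->1,3->2] -> levels [7 7 7 9]
Step 4: flows [0=2,1=2,3->2] -> levels [7 7 8 8]
Step 5: flows [2->0,2->1,2=3] -> levels [8 8 6 8]
Step 6: flows [0->2,1->2,3->2] -> levels [7 7 9 7]
Step 7: flows [2->0,2->1,2->3] -> levels [8 8 6 8]
  -> period-2 cycle: step 7 state = step 5 state; never stabilizes
  -> state at step 30: (30-5) mod 2 = 1, same as step 6 -> [7 7 9 7]

Answer: 7 7 9 7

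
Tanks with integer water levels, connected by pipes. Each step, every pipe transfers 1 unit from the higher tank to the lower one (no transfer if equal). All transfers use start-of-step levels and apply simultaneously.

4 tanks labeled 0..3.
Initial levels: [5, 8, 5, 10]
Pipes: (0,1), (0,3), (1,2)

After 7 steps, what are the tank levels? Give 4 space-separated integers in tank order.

Step 1: flows [1->0,3->0,1->2] -> levels [7 6 6 9]
Step 2: flows [0->1,3->0,1=2] -> levels [7 7 6 8]
Step 3: flows [0=1,3->0,1->2] -> levels [8 6 7 7]
Step 4: flows [0->1,0->3,2->1] -> levels [6 8 6 8]
Step 5: flows [1->0,3->0,1->2] -> levels [8 6 7 7]
  -> period-2 cycle: step 5 state = step 3 state
  -> state at step 7: (7-3) mod 2 = 0, same as step 3 -> [8 6 7 7]

Answer: 8 6 7 7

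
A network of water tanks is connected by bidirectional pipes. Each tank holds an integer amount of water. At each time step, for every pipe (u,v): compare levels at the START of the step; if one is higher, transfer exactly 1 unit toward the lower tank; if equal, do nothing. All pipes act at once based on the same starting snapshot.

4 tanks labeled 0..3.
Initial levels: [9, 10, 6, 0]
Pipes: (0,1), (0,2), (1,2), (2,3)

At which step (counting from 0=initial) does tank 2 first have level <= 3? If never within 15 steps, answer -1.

Answer: -1

Derivation:
Step 1: flows [1->0,0->2,1->2,2->3] -> levels [9 8 7 1]
Step 2: flows [0->1,0->2,1->2,2->3] -> levels [7 8 8 2]
Step 3: flows [1->0,2->0,1=2,2->3] -> levels [9 7 6 3]
Step 4: flows [0->1,0->2,1->2,2->3] -> levels [7 7 7 4]
Step 5: flows [0=1,0=2,1=2,2->3] -> levels [7 7 6 5]
Step 6: flows [0=1,0->2,1->2,2->3] -> levels [6 6 7 6]
Step 7: flows [0=1,2->0,2->1,2->3] -> levels [7 7 4 7]
Step 8: flows [0=1,0->2,1->2,3->2] -> levels [6 6 7 6]
  -> period-2 cycle (repeats step 6); tank 2 never drops to <=3
Tank 2 never reaches <=3 within 15 steps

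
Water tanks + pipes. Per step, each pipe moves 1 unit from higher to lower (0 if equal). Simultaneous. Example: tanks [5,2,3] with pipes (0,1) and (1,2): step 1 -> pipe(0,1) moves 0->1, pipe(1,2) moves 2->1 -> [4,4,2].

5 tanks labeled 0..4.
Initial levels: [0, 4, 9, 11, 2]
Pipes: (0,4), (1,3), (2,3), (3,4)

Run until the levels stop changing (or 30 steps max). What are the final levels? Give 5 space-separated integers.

Step 1: flows [4->0,3->1,3->2,3->4] -> levels [1 5 10 8 2]
Step 2: flows [4->0,3->1,2->3,3->4] -> levels [2 6 9 7 2]
Step 3: flows [0=4,3->1,2->3,3->4] -> levels [2 7 8 6 3]
Step 4: flows [4->0,1->3,2->3,3->4] -> levels [3 6 7 7 3]
Step 5: flows [0=4,3->1,2=3,3->4] -> levels [3 7 7 5 4]
Step 6: flows [4->0,1->3,2->3,3->4] -> levels [4 6 6 6 4]
Step 7: flows [0=4,1=3,2=3,3->4] -> levels [4 6 6 5 5]
Step 8: flows [4->0,1->3,2->3,3=4] -> levels [5 5 5 7 4]
Step 9: flows [0->4,3->1,3->2,3->4] -> levels [4 6 6 4 6]
Step 10: flows [4->0,1->3,2->3,4->3] -> levels [5 5 5 7 4]
  -> period-2 cycle: step 10 state = step 8 state; never stabilizes
  -> state at step 30: (30-8) mod 2 = 0, same as step 8 -> [5 5 5 7 4]

Answer: 5 5 5 7 4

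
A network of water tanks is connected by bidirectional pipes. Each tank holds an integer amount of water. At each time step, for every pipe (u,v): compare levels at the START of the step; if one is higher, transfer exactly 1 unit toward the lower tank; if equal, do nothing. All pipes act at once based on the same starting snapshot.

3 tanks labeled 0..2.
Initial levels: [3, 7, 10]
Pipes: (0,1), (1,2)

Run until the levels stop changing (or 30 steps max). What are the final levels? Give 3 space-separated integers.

Answer: 7 6 7

Derivation:
Step 1: flows [1->0,2->1] -> levels [4 7 9]
Step 2: flows [1->0,2->1] -> levels [5 7 8]
Step 3: flows [1->0,2->1] -> levels [6 7 7]
Step 4: flows [1->0,1=2] -> levels [7 6 7]
Step 5: flows [0->1,2->1] -> levels [6 8 6]
Step 6: flows [1->0,1->2] -> levels [7 6 7]
  -> period-2 cycle: step 6 state = step 4 state; never stabilizes
  -> state at step 30: (30-4) mod 2 = 0, same as step 4 -> [7 6 7]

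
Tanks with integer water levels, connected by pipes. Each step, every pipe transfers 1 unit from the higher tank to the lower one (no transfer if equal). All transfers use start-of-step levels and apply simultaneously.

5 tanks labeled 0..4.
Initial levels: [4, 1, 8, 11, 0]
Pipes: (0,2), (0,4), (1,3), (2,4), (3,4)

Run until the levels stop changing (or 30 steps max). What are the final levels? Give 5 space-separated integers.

Step 1: flows [2->0,0->4,3->1,2->4,3->4] -> levels [4 2 6 9 3]
Step 2: flows [2->0,0->4,3->1,2->4,3->4] -> levels [4 3 4 7 6]
Step 3: flows [0=2,4->0,3->1,4->2,3->4] -> levels [5 4 5 5 5]
Step 4: flows [0=2,0=4,3->1,2=4,3=4] -> levels [5 5 5 4 5]
Step 5: flows [0=2,0=4,1->3,2=4,4->3] -> levels [5 4 5 6 4]
Step 6: flows [0=2,0->4,3->1,2->4,3->4] -> levels [4 5 4 4 7]
Step 7: flows [0=2,4->0,1->3,4->2,4->3] -> levels [5 4 5 6 4]
  -> period-2 cycle: step 7 state = step 5 state; never stabilizes
  -> state at step 30: (30-5) mod 2 = 1, same as step 6 -> [4 5 4 4 7]

Answer: 4 5 4 4 7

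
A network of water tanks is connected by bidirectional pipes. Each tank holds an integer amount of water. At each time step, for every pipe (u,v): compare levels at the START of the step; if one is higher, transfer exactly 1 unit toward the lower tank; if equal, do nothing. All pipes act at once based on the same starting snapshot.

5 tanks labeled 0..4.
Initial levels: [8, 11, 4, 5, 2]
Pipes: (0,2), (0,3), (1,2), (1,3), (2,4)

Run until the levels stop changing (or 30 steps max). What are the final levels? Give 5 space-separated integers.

Step 1: flows [0->2,0->3,1->2,1->3,2->4] -> levels [6 9 5 7 3]
Step 2: flows [0->2,3->0,1->2,1->3,2->4] -> levels [6 7 6 7 4]
Step 3: flows [0=2,3->0,1->2,1=3,2->4] -> levels [7 6 6 6 5]
Step 4: flows [0->2,0->3,1=2,1=3,2->4] -> levels [5 6 6 7 6]
Step 5: flows [2->0,3->0,1=2,3->1,2=4] -> levels [7 7 5 5 6]
Step 6: flows [0->2,0->3,1->2,1->3,4->2] -> levels [5 5 8 7 5]
Step 7: flows [2->0,3->0,2->1,3->1,2->4] -> levels [7 7 5 5 6]
  -> period-2 cycle: step 7 state = step 5 state; never stabilizes
  -> state at step 30: (30-5) mod 2 = 1, same as step 6 -> [5 5 8 7 5]

Answer: 5 5 8 7 5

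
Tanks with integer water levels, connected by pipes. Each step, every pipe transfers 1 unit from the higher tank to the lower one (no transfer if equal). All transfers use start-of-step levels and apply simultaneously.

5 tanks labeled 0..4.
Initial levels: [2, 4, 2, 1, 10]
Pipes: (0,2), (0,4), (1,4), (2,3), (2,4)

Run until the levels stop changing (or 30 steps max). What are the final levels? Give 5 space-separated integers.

Step 1: flows [0=2,4->0,4->1,2->3,4->2] -> levels [3 5 2 2 7]
Step 2: flows [0->2,4->0,4->1,2=3,4->2] -> levels [3 6 4 2 4]
Step 3: flows [2->0,4->0,1->4,2->3,2=4] -> levels [5 5 2 3 4]
Step 4: flows [0->2,0->4,1->4,3->2,4->2] -> levels [3 4 5 2 5]
Step 5: flows [2->0,4->0,4->1,2->3,2=4] -> levels [5 5 3 3 3]
Step 6: flows [0->2,0->4,1->4,2=3,2=4] -> levels [3 4 4 3 5]
Step 7: flows [2->0,4->0,4->1,2->3,4->2] -> levels [5 5 3 4 2]
Step 8: flows [0->2,0->4,1->4,3->2,2->4] -> levels [3 4 4 3 5]
  -> period-2 cycle: step 8 state = step 6 state; never stabilizes
  -> state at step 30: (30-6) mod 2 = 0, same as step 6 -> [3 4 4 3 5]

Answer: 3 4 4 3 5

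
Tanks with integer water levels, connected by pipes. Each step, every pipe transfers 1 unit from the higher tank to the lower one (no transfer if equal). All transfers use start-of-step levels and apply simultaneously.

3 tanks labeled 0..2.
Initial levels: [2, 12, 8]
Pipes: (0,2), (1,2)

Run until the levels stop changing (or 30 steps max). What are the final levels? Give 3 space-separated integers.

Answer: 7 7 8

Derivation:
Step 1: flows [2->0,1->2] -> levels [3 11 8]
Step 2: flows [2->0,1->2] -> levels [4 10 8]
Step 3: flows [2->0,1->2] -> levels [5 9 8]
Step 4: flows [2->0,1->2] -> levels [6 8 8]
Step 5: flows [2->0,1=2] -> levels [7 8 7]
Step 6: flows [0=2,1->2] -> levels [7 7 8]
Step 7: flows [2->0,2->1] -> levels [8 8 6]
Step 8: flows [0->2,1->2] -> levels [7 7 8]
  -> period-2 cycle: step 8 state = step 6 state; never stabilizes
  -> state at step 30: (30-6) mod 2 = 0, same as step 6 -> [7 7 8]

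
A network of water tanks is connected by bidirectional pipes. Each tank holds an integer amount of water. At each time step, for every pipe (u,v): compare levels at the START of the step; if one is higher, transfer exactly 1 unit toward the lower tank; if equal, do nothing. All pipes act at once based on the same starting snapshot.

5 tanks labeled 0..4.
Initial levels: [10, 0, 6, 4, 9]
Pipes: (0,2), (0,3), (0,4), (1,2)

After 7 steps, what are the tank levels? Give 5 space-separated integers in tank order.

Step 1: flows [0->2,0->3,0->4,2->1] -> levels [7 1 6 5 10]
Step 2: flows [0->2,0->3,4->0,2->1] -> levels [6 2 6 6 9]
Step 3: flows [0=2,0=3,4->0,2->1] -> levels [7 3 5 6 8]
Step 4: flows [0->2,0->3,4->0,2->1] -> levels [6 4 5 7 7]
Step 5: flows [0->2,3->0,4->0,2->1] -> levels [7 5 5 6 6]
Step 6: flows [0->2,0->3,0->4,1=2] -> levels [4 5 6 7 7]
Step 7: flows [2->0,3->0,4->0,2->1] -> levels [7 6 4 6 6]

Answer: 7 6 4 6 6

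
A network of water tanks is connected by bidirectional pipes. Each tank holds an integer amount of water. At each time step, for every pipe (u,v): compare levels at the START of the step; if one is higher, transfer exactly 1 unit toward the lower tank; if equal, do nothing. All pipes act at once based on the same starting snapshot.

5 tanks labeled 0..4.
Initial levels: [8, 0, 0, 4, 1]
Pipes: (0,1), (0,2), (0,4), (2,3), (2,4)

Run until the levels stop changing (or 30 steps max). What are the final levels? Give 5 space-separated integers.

Step 1: flows [0->1,0->2,0->4,3->2,4->2] -> levels [5 1 3 3 1]
Step 2: flows [0->1,0->2,0->4,2=3,2->4] -> levels [2 2 3 3 3]
Step 3: flows [0=1,2->0,4->0,2=3,2=4] -> levels [4 2 2 3 2]
Step 4: flows [0->1,0->2,0->4,3->2,2=4] -> levels [1 3 4 2 3]
Step 5: flows [1->0,2->0,4->0,2->3,2->4] -> levels [4 2 1 3 3]
Step 6: flows [0->1,0->2,0->4,3->2,4->2] -> levels [1 3 4 2 3]
  -> period-2 cycle: step 6 state = step 4 state; never stabilizes
  -> state at step 30: (30-4) mod 2 = 0, same as step 4 -> [1 3 4 2 3]

Answer: 1 3 4 2 3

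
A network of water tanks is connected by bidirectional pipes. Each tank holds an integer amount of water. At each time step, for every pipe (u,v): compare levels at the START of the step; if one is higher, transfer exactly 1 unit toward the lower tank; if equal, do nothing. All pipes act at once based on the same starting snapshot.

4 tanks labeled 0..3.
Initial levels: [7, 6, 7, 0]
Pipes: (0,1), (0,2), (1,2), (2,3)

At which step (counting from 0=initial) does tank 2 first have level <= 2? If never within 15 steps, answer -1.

Step 1: flows [0->1,0=2,2->1,2->3] -> levels [6 8 5 1]
Step 2: flows [1->0,0->2,1->2,2->3] -> levels [6 6 6 2]
Step 3: flows [0=1,0=2,1=2,2->3] -> levels [6 6 5 3]
Step 4: flows [0=1,0->2,1->2,2->3] -> levels [5 5 6 4]
Step 5: flows [0=1,2->0,2->1,2->3] -> levels [6 6 3 5]
Step 6: flows [0=1,0->2,1->2,3->2] -> levels [5 5 6 4]
  -> period-2 cycle (repeats step 4); tank 2 never drops to <=2
Tank 2 never reaches <=2 within 15 steps

Answer: -1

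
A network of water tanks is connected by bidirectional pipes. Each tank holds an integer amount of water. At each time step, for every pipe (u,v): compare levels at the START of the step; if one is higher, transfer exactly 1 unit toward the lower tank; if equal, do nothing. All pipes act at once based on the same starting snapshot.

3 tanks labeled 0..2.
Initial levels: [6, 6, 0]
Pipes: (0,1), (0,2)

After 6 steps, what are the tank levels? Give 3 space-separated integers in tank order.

Step 1: flows [0=1,0->2] -> levels [5 6 1]
Step 2: flows [1->0,0->2] -> levels [5 5 2]
Step 3: flows [0=1,0->2] -> levels [4 5 3]
Step 4: flows [1->0,0->2] -> levels [4 4 4]
Step 5: flows [0=1,0=2] -> levels [4 4 4]
  -> stable; steps 6..6 unchanged -> [4 4 4]

Answer: 4 4 4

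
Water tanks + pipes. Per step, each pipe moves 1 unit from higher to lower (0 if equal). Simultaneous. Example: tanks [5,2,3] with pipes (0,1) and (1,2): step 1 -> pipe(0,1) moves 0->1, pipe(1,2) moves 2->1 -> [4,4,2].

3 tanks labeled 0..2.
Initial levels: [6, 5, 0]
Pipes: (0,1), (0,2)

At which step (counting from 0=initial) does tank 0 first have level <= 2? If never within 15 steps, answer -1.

Answer: -1

Derivation:
Step 1: flows [0->1,0->2] -> levels [4 6 1]
Step 2: flows [1->0,0->2] -> levels [4 5 2]
Step 3: flows [1->0,0->2] -> levels [4 4 3]
Step 4: flows [0=1,0->2] -> levels [3 4 4]
Step 5: flows [1->0,2->0] -> levels [5 3 3]
Step 6: flows [0->1,0->2] -> levels [3 4 4]
  -> period-2 cycle (repeats step 4); tank 0 never drops to <=2
Tank 0 never reaches <=2 within 15 steps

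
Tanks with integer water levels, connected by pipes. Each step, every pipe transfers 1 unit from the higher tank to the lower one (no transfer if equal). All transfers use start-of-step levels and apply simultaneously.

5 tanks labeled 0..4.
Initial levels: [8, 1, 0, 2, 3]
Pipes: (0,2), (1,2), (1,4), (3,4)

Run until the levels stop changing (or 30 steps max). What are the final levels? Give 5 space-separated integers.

Step 1: flows [0->2,1->2,4->1,4->3] -> levels [7 1 2 3 1]
Step 2: flows [0->2,2->1,1=4,3->4] -> levels [6 2 2 2 2]
Step 3: flows [0->2,1=2,1=4,3=4] -> levels [5 2 3 2 2]
Step 4: flows [0->2,2->1,1=4,3=4] -> levels [4 3 3 2 2]
Step 5: flows [0->2,1=2,1->4,3=4] -> levels [3 2 4 2 3]
Step 6: flows [2->0,2->1,4->1,4->3] -> levels [4 4 2 3 1]
Step 7: flows [0->2,1->2,1->4,3->4] -> levels [3 2 4 2 3]
  -> period-2 cycle: step 7 state = step 5 state; never stabilizes
  -> state at step 30: (30-5) mod 2 = 1, same as step 6 -> [4 4 2 3 1]

Answer: 4 4 2 3 1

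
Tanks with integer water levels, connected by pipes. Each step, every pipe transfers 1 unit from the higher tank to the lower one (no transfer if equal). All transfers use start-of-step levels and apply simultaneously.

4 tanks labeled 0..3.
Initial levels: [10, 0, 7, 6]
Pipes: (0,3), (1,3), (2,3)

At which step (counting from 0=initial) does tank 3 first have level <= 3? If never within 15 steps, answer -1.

Answer: -1

Derivation:
Step 1: flows [0->3,3->1,2->3] -> levels [9 1 6 7]
Step 2: flows [0->3,3->1,3->2] -> levels [8 2 7 6]
Step 3: flows [0->3,3->1,2->3] -> levels [7 3 6 7]
Step 4: flows [0=3,3->1,3->2] -> levels [7 4 7 5]
Step 5: flows [0->3,3->1,2->3] -> levels [6 5 6 6]
Step 6: flows [0=3,3->1,2=3] -> levels [6 6 6 5]
Step 7: flows [0->3,1->3,2->3] -> levels [5 5 5 8]
Step 8: flows [3->0,3->1,3->2] -> levels [6 6 6 5]
  -> period-2 cycle (repeats step 6); tank 3 never drops to <=3
Tank 3 never reaches <=3 within 15 steps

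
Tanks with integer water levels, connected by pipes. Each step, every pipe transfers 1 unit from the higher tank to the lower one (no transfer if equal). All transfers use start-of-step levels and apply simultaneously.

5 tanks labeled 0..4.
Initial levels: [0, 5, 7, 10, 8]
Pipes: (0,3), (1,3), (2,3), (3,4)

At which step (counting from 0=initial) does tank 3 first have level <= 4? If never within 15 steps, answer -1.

Step 1: flows [3->0,3->1,3->2,3->4] -> levels [1 6 8 6 9]
Step 2: flows [3->0,1=3,2->3,4->3] -> levels [2 6 7 7 8]
Step 3: flows [3->0,3->1,2=3,4->3] -> levels [3 7 7 6 7]
Step 4: flows [3->0,1->3,2->3,4->3] -> levels [4 6 6 8 6]
Step 5: flows [3->0,3->1,3->2,3->4] -> levels [5 7 7 4 7]
Tank 3 first reaches <=4 at step 5

Answer: 5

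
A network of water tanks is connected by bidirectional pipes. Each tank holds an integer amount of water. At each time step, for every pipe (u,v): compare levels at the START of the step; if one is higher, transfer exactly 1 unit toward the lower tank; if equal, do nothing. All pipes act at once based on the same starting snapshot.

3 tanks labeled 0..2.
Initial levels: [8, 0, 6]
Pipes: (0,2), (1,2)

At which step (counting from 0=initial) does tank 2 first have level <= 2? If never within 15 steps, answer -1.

Step 1: flows [0->2,2->1] -> levels [7 1 6]
Step 2: flows [0->2,2->1] -> levels [6 2 6]
Step 3: flows [0=2,2->1] -> levels [6 3 5]
Step 4: flows [0->2,2->1] -> levels [5 4 5]
Step 5: flows [0=2,2->1] -> levels [5 5 4]
Step 6: flows [0->2,1->2] -> levels [4 4 6]
Step 7: flows [2->0,2->1] -> levels [5 5 4]
  -> period-2 cycle (repeats step 5); tank 2 never drops to <=2
Tank 2 never reaches <=2 within 15 steps

Answer: -1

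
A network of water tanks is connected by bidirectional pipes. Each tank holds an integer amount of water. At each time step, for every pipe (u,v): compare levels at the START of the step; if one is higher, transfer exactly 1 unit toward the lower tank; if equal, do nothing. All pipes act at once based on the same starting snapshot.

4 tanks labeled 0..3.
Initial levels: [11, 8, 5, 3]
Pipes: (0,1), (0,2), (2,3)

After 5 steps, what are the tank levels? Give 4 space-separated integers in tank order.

Step 1: flows [0->1,0->2,2->3] -> levels [9 9 5 4]
Step 2: flows [0=1,0->2,2->3] -> levels [8 9 5 5]
Step 3: flows [1->0,0->2,2=3] -> levels [8 8 6 5]
Step 4: flows [0=1,0->2,2->3] -> levels [7 8 6 6]
Step 5: flows [1->0,0->2,2=3] -> levels [7 7 7 6]

Answer: 7 7 7 6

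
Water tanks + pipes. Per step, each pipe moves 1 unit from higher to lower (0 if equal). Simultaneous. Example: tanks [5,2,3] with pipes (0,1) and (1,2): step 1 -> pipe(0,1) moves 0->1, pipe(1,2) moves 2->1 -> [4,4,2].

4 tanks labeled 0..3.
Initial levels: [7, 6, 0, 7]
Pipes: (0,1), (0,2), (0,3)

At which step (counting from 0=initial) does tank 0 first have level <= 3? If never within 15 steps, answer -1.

Step 1: flows [0->1,0->2,0=3] -> levels [5 7 1 7]
Step 2: flows [1->0,0->2,3->0] -> levels [6 6 2 6]
Step 3: flows [0=1,0->2,0=3] -> levels [5 6 3 6]
Step 4: flows [1->0,0->2,3->0] -> levels [6 5 4 5]
Step 5: flows [0->1,0->2,0->3] -> levels [3 6 5 6]
Tank 0 first reaches <=3 at step 5

Answer: 5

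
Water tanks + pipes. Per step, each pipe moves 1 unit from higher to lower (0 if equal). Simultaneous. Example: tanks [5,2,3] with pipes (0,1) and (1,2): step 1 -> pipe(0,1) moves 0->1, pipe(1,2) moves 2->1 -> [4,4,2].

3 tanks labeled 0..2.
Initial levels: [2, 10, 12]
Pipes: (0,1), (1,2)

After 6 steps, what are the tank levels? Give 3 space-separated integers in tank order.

Answer: 8 8 8

Derivation:
Step 1: flows [1->0,2->1] -> levels [3 10 11]
Step 2: flows [1->0,2->1] -> levels [4 10 10]
Step 3: flows [1->0,1=2] -> levels [5 9 10]
Step 4: flows [1->0,2->1] -> levels [6 9 9]
Step 5: flows [1->0,1=2] -> levels [7 8 9]
Step 6: flows [1->0,2->1] -> levels [8 8 8]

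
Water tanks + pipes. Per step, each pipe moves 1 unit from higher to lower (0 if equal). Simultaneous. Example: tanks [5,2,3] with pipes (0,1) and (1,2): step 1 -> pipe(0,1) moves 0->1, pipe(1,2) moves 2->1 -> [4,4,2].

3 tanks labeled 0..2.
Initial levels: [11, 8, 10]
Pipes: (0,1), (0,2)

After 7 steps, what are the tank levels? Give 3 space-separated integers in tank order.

Answer: 9 10 10

Derivation:
Step 1: flows [0->1,0->2] -> levels [9 9 11]
Step 2: flows [0=1,2->0] -> levels [10 9 10]
Step 3: flows [0->1,0=2] -> levels [9 10 10]
Step 4: flows [1->0,2->0] -> levels [11 9 9]
Step 5: flows [0->1,0->2] -> levels [9 10 10]
  -> period-2 cycle: step 5 state = step 3 state
  -> state at step 7: (7-3) mod 2 = 0, same as step 3 -> [9 10 10]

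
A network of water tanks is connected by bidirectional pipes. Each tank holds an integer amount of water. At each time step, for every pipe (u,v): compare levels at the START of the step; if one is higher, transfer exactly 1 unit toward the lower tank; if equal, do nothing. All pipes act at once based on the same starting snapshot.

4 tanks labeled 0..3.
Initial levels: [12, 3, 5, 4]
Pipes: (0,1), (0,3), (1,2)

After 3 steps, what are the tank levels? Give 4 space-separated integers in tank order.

Answer: 6 6 5 7

Derivation:
Step 1: flows [0->1,0->3,2->1] -> levels [10 5 4 5]
Step 2: flows [0->1,0->3,1->2] -> levels [8 5 5 6]
Step 3: flows [0->1,0->3,1=2] -> levels [6 6 5 7]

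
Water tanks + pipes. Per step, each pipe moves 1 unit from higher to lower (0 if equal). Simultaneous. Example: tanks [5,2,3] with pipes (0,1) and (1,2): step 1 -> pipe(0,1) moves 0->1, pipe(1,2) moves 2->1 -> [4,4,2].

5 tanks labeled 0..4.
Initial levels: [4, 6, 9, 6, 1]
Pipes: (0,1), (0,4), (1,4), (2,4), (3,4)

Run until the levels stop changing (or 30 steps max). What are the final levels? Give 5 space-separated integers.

Step 1: flows [1->0,0->4,1->4,2->4,3->4] -> levels [4 4 8 5 5]
Step 2: flows [0=1,4->0,4->1,2->4,3=4] -> levels [5 5 7 5 4]
Step 3: flows [0=1,0->4,1->4,2->4,3->4] -> levels [4 4 6 4 8]
Step 4: flows [0=1,4->0,4->1,4->2,4->3] -> levels [5 5 7 5 4]
  -> period-2 cycle: step 4 state = step 2 state; never stabilizes
  -> state at step 30: (30-2) mod 2 = 0, same as step 2 -> [5 5 7 5 4]

Answer: 5 5 7 5 4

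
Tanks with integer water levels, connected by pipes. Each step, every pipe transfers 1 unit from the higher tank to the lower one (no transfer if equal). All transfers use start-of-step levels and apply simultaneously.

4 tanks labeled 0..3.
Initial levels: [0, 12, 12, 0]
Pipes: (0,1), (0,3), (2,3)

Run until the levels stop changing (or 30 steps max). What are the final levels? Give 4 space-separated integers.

Step 1: flows [1->0,0=3,2->3] -> levels [1 11 11 1]
Step 2: flows [1->0,0=3,2->3] -> levels [2 10 10 2]
Step 3: flows [1->0,0=3,2->3] -> levels [3 9 9 3]
Step 4: flows [1->0,0=3,2->3] -> levels [4 8 8 4]
Step 5: flows [1->0,0=3,2->3] -> levels [5 7 7 5]
Step 6: flows [1->0,0=3,2->3] -> levels [6 6 6 6]
Step 7: flows [0=1,0=3,2=3] -> levels [6 6 6 6]
  -> stable (no change)

Answer: 6 6 6 6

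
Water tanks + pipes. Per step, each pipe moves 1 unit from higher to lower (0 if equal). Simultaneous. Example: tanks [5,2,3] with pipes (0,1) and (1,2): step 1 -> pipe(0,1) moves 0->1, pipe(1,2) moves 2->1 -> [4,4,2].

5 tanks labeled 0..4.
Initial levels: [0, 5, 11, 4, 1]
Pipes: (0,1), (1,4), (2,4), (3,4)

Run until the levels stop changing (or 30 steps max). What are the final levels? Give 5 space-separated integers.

Step 1: flows [1->0,1->4,2->4,3->4] -> levels [1 3 10 3 4]
Step 2: flows [1->0,4->1,2->4,4->3] -> levels [2 3 9 4 3]
Step 3: flows [1->0,1=4,2->4,3->4] -> levels [3 2 8 3 5]
Step 4: flows [0->1,4->1,2->4,4->3] -> levels [2 4 7 4 4]
Step 5: flows [1->0,1=4,2->4,3=4] -> levels [3 3 6 4 5]
Step 6: flows [0=1,4->1,2->4,4->3] -> levels [3 4 5 5 4]
Step 7: flows [1->0,1=4,2->4,3->4] -> levels [4 3 4 4 6]
Step 8: flows [0->1,4->1,4->2,4->3] -> levels [3 5 5 5 3]
Step 9: flows [1->0,1->4,2->4,3->4] -> levels [4 3 4 4 6]
  -> period-2 cycle: step 9 state = step 7 state; never stabilizes
  -> state at step 30: (30-7) mod 2 = 1, same as step 8 -> [3 5 5 5 3]

Answer: 3 5 5 5 3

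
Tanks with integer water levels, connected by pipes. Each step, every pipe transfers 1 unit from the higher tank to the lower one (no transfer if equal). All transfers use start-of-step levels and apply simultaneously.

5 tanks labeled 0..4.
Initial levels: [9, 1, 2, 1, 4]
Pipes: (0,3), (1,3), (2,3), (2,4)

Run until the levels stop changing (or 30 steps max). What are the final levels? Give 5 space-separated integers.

Step 1: flows [0->3,1=3,2->3,4->2] -> levels [8 1 2 3 3]
Step 2: flows [0->3,3->1,3->2,4->2] -> levels [7 2 4 2 2]
Step 3: flows [0->3,1=3,2->3,2->4] -> levels [6 2 2 4 3]
Step 4: flows [0->3,3->1,3->2,4->2] -> levels [5 3 4 3 2]
Step 5: flows [0->3,1=3,2->3,2->4] -> levels [4 3 2 5 3]
Step 6: flows [3->0,3->1,3->2,4->2] -> levels [5 4 4 2 2]
Step 7: flows [0->3,1->3,2->3,2->4] -> levels [4 3 2 5 3]
  -> period-2 cycle: step 7 state = step 5 state; never stabilizes
  -> state at step 30: (30-5) mod 2 = 1, same as step 6 -> [5 4 4 2 2]

Answer: 5 4 4 2 2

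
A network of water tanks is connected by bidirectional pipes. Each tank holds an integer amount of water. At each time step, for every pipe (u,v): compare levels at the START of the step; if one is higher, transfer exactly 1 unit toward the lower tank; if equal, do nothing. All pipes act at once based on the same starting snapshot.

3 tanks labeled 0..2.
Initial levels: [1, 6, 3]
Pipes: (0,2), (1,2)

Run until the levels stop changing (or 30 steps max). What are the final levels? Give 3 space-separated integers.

Answer: 4 4 2

Derivation:
Step 1: flows [2->0,1->2] -> levels [2 5 3]
Step 2: flows [2->0,1->2] -> levels [3 4 3]
Step 3: flows [0=2,1->2] -> levels [3 3 4]
Step 4: flows [2->0,2->1] -> levels [4 4 2]
Step 5: flows [0->2,1->2] -> levels [3 3 4]
  -> period-2 cycle: step 5 state = step 3 state; never stabilizes
  -> state at step 30: (30-3) mod 2 = 1, same as step 4 -> [4 4 2]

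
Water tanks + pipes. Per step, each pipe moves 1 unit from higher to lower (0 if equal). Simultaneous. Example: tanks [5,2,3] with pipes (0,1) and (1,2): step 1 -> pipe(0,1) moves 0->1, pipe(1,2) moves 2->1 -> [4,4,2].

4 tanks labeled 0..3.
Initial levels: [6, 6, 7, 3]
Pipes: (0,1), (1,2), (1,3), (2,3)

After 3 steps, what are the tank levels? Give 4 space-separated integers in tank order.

Answer: 5 7 5 5

Derivation:
Step 1: flows [0=1,2->1,1->3,2->3] -> levels [6 6 5 5]
Step 2: flows [0=1,1->2,1->3,2=3] -> levels [6 4 6 6]
Step 3: flows [0->1,2->1,3->1,2=3] -> levels [5 7 5 5]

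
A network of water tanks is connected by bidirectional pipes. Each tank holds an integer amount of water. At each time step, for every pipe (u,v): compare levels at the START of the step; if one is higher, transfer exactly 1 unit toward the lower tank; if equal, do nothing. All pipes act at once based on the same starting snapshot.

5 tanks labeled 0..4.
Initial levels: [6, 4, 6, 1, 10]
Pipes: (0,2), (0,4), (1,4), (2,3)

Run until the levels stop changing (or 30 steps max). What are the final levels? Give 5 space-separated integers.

Answer: 6 7 4 5 5

Derivation:
Step 1: flows [0=2,4->0,4->1,2->3] -> levels [7 5 5 2 8]
Step 2: flows [0->2,4->0,4->1,2->3] -> levels [7 6 5 3 6]
Step 3: flows [0->2,0->4,1=4,2->3] -> levels [5 6 5 4 7]
Step 4: flows [0=2,4->0,4->1,2->3] -> levels [6 7 4 5 5]
Step 5: flows [0->2,0->4,1->4,3->2] -> levels [4 6 6 4 7]
Step 6: flows [2->0,4->0,4->1,2->3] -> levels [6 7 4 5 5]
  -> period-2 cycle: step 6 state = step 4 state; never stabilizes
  -> state at step 30: (30-4) mod 2 = 0, same as step 4 -> [6 7 4 5 5]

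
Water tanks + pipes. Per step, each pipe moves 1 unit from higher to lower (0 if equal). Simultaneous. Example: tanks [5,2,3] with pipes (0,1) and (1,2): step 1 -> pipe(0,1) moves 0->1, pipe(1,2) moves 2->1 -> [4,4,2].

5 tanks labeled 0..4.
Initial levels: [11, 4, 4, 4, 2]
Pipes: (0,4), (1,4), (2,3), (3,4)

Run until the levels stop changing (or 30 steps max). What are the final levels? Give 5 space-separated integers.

Step 1: flows [0->4,1->4,2=3,3->4] -> levels [10 3 4 3 5]
Step 2: flows [0->4,4->1,2->3,4->3] -> levels [9 4 3 5 4]
Step 3: flows [0->4,1=4,3->2,3->4] -> levels [8 4 4 3 6]
Step 4: flows [0->4,4->1,2->3,4->3] -> levels [7 5 3 5 5]
Step 5: flows [0->4,1=4,3->2,3=4] -> levels [6 5 4 4 6]
Step 6: flows [0=4,4->1,2=3,4->3] -> levels [6 6 4 5 4]
Step 7: flows [0->4,1->4,3->2,3->4] -> levels [5 5 5 3 7]
Step 8: flows [4->0,4->1,2->3,4->3] -> levels [6 6 4 5 4]
  -> period-2 cycle: step 8 state = step 6 state; never stabilizes
  -> state at step 30: (30-6) mod 2 = 0, same as step 6 -> [6 6 4 5 4]

Answer: 6 6 4 5 4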